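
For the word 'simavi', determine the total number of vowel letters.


Scanning each character of 'simavi':
  Position 1: 's' -> consonant (running count: 0)
  Position 2: 'i' -> vowel (running count: 1)
  Position 3: 'm' -> consonant (running count: 1)
  Position 4: 'a' -> vowel (running count: 2)
  Position 5: 'v' -> consonant (running count: 2)
  Position 6: 'i' -> vowel (running count: 3)
Total vowels: 3

3


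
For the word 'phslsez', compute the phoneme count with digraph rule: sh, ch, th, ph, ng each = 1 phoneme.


Parsing 'phslsez' greedily, digraphs first:
  'ph' -> digraph (1 consonant phoneme) (phonemes so far: 1)
  's' -> consonant phoneme (phonemes so far: 2)
  'l' -> consonant phoneme (phonemes so far: 3)
  's' -> consonant phoneme (phonemes so far: 4)
  'e' -> vowel phoneme (phonemes so far: 5)
  'z' -> consonant phoneme (phonemes so far: 6)
Total phonemes: 6

6


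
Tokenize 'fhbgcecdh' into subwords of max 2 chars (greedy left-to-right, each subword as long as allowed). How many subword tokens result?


'fhbgcecdh' has 9 characters.
Chunking with max size 2:
  Chunk 1: 'fh' (positions 0-1)
  Chunk 2: 'bg' (positions 2-3)
  Chunk 3: 'ce' (positions 4-5)
  Chunk 4: 'cd' (positions 6-7)
  Chunk 5: 'h' (positions 8-8)
Total chunks: ceil(9 / 2) = 5

5


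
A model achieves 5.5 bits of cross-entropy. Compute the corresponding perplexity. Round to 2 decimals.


Perplexity formula: PP = 2^H
H = 5.5
PP = 2^5.5
Decompose: 2^5.5 = 2^5 * 2^0.5 = 2^5 * sqrt(2)
2^5 = 32, sqrt(2) ~ 1.4142136
PP ~ 32 * 1.4142136 = 45.2548352
Rounded to 2 decimals: 45.25

45.25


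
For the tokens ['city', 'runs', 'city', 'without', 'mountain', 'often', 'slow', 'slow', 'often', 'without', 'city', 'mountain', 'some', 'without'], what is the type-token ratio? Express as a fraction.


Tokens: 14
Unique types: ('city', 'mountain', 'often', 'runs', 'slow', 'some', 'without') = 7
TTR = 7/14
Simplify: divide both by 7 -> 1/2
TTR = 1/2

1/2


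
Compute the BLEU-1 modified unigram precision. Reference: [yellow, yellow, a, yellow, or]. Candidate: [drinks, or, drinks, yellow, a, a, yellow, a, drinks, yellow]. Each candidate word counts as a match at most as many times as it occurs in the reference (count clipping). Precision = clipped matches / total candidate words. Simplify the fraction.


Reference word counts: {'a': 1, 'or': 1, 'yellow': 3}
Checking each candidate word (with clipping):
  'drinks' -> not in reference -> no match (matches: 0)
  'or' -> in reference (ref count 1, used 1/1) -> match (matches: 1)
  'drinks' -> not in reference -> no match (matches: 1)
  'yellow' -> in reference (ref count 3, used 1/3) -> match (matches: 2)
  'a' -> in reference (ref count 1, used 1/1) -> match (matches: 3)
  'a' -> ref count 1 already used up (1/1) -> clipped, no match (matches: 3)
  'yellow' -> in reference (ref count 3, used 2/3) -> match (matches: 4)
  'a' -> ref count 1 already used up (1/1) -> clipped, no match (matches: 4)
  'drinks' -> not in reference -> no match (matches: 4)
  'yellow' -> in reference (ref count 3, used 3/3) -> match (matches: 5)
Clipped matches: 5, Candidate length: 10
Precision = 5/10 = 1/2

1/2


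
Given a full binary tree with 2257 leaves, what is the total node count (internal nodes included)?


Leaf nodes (terminals): 2257
Internal nodes = n - 1 = 2257 - 1 = 2256
Total = leaves + internal = 2257 + 2256 = 4513

4513


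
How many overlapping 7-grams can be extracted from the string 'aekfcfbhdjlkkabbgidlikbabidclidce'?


String 'aekfcfbhdjlkkabbgidlikbabidclidce' has length L = 33.
Number of overlapping n-grams = L - n + 1
Substituting: 33 - 7 + 1 = 27

27


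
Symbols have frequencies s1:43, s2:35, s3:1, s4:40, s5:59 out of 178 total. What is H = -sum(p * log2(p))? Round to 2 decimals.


Computing entropy H = -sum(p_i * log2(p_i)):
  s1: p = 43/178 = 0.2416, -p*log2(p) = 0.4951
  s2: p = 35/178 = 0.1966, -p*log2(p) = 0.4614
  s3: p = 1/178 = 0.0056, -p*log2(p) = 0.0420
  s4: p = 40/178 = 0.2247, -p*log2(p) = 0.4840
  s5: p = 59/178 = 0.3315, -p*log2(p) = 0.5280
H = sum of terms = 2.0105
Rounded to 2 decimals: 2.01

2.01


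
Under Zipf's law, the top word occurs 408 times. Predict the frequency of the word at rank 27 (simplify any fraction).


Zipf's law: freq(rank) = f1 / rank
f1 = 408, rank = 27
freq = 408 / 27
GCD(408, 27) = 3
Simplified: 136/9

136/9


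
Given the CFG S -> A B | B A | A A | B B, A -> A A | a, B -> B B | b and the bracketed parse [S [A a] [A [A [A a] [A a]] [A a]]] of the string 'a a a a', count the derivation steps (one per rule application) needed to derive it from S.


Every bracketed nonterminal node [X ...] in the tree is produced by exactly one rule application.
Reading the tree off as a leftmost derivation:
  Step 1: S  =>  A A   (applied S -> A A)
  Step 2: A A  =>  a A   (applied A -> a)
  Step 3: a A  =>  a A A   (applied A -> A A)
  Step 4: a A A  =>  a A A A   (applied A -> A A)
  Step 5: a A A A  =>  a a A A   (applied A -> a)
  Step 6: a a A A  =>  a a a A   (applied A -> a)
  Step 7: a a a A  =>  a a a a   (applied A -> a)
Final yield: a a a a
Total rewrite steps: 7

7


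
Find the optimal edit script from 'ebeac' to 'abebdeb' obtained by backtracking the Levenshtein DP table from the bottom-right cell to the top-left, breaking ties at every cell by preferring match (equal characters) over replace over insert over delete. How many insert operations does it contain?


Edit distance = 5. Backtracking from cell (5, 7) with preference match > replace > insert > delete,
then listing the resulting alignment 'ebeac' -> 'abebdeb' left to right:
  Step 1: insert 'a' [insertion #1]
  Step 2: insert 'b' [insertion #2]
  Step 3: keep 'e'
  Step 4: keep 'b'
  Step 5: replace e->d
  Step 6: replace a->e
  Step 7: replace c->b
Total insertions: 2

2


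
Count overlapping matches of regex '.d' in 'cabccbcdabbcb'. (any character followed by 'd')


Pattern: .d means any character followed by 'd'.
Scanning 'cabccbcdabbcb' position-by-position:
  Pos 0: window 'ca' -> no
  Pos 1: window 'ab' -> no
  Pos 2: window 'bc' -> no
  Pos 3: window 'cc' -> no
  Pos 4: window 'cb' -> no
  Pos 5: window 'bc' -> no
  Pos 6: window 'cd' -> MATCH
  Pos 7: window 'da' -> no
  Pos 8: window 'ab' -> no
  Pos 9: window 'bb' -> no
  Pos 10: window 'bc' -> no
  Pos 11: window 'cb' -> no
  Pos 12: window 'b' -> no
Total matches: 1

1


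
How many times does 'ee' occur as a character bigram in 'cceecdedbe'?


Scanning 'cceecdedbe' for bigram 'ee':
  Position 0: 'cc' -> no
  Position 1: 'ce' -> no
  Position 2: 'ee' -> MATCH
  Position 3: 'ec' -> no
  Position 4: 'cd' -> no
  Position 5: 'de' -> no
  Position 6: 'ed' -> no
  Position 7: 'db' -> no
  Position 8: 'be' -> no
Total matches: 1

1


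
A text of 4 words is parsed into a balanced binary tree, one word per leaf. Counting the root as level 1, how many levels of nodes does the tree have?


In a balanced binary tree with n leaves the deepest leaf is ceil(log2(n)) edges below the root,
so counting node levels inclusive of root and leaves gives ceil(log2(n)) + 1 levels.
log2(4) = 2.0000
ceil(2.0000) = 2
levels = 2 + 1 = 3

3


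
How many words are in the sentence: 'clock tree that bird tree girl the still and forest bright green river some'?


Counting words by splitting on spaces:
  Word 1: 'clock'
  Word 2: 'tree'
  Word 3: 'that'
  Word 4: 'bird'
  Word 5: 'tree'
  Word 6: 'girl'
  Word 7: 'the'
  Word 8: 'still'
  Word 9: 'and'
  Word 10: 'forest'
  Word 11: 'bright'
  Word 12: 'green'
  Word 13: 'river'
  Word 14: 'some'
Total words: 14

14


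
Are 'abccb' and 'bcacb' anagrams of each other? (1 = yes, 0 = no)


Sort characters of 'abccb': 'abbcc'
Sort characters of 'bcacb': 'abbcc'
Sorted forms match -> they ARE anagrams
Result: 1

1


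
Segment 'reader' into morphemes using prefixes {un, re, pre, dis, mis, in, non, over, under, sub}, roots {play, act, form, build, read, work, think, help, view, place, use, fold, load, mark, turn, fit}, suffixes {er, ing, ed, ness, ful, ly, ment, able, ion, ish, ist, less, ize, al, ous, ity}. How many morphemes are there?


Segmenting 'reader' against the inventory:
  'read' -> root (morpheme 1)
  'er' -> suffix (morpheme 2)
Total morphemes: 2

2


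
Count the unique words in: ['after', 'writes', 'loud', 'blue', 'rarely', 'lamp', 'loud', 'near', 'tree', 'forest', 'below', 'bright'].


Listing all tokens and tracking unique types:
  Token 1: 'after' -> NEW (unique so far: 1)
  Token 2: 'writes' -> NEW (unique so far: 2)
  Token 3: 'loud' -> NEW (unique so far: 3)
  Token 4: 'blue' -> NEW (unique so far: 4)
  Token 5: 'rarely' -> NEW (unique so far: 5)
  Token 6: 'lamp' -> NEW (unique so far: 6)
  Token 7: 'loud' -> duplicate (unique so far: 6)
  Token 8: 'near' -> NEW (unique so far: 7)
  Token 9: 'tree' -> NEW (unique so far: 8)
  Token 10: 'forest' -> NEW (unique so far: 9)
  Token 11: 'below' -> NEW (unique so far: 10)
  Token 12: 'bright' -> NEW (unique so far: 11)
Unique types: ('after', 'below', 'blue', 'bright', 'forest', 'lamp', 'loud', 'near', 'rarely', 'tree', 'writes')
Vocabulary size: 11

11


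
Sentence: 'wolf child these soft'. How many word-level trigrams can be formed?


Word trigrams from [4] words:
  Trigram 1: (wolf child these)
  Trigram 2: (child these soft)
Total word trigrams: 4 - 2 = 2

2


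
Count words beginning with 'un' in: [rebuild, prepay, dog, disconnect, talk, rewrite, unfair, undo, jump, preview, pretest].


Checking each word for prefix 'un':
  'rebuild' -> no (count: 0)
  'prepay' -> no (count: 0)
  'dog' -> no (count: 0)
  'disconnect' -> no (count: 0)
  'talk' -> no (count: 0)
  'rewrite' -> no (count: 0)
  'unfair' -> YES, starts with 'un' (count: 1)
  'undo' -> YES, starts with 'un' (count: 2)
  'jump' -> no (count: 2)
  'preview' -> no (count: 2)
  'pretest' -> no (count: 2)
Total with prefix 'un': 2

2


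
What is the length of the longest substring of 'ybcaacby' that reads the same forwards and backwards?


Scanning 'ybcaacby' for palindromic substrings.
Substring at positions 0-7: 'ybcaacby'.
Check: reverse('ybcaacby') = 'ybcaacby' -> palindrome confirmed.
No longer palindromic substring exists; longest length = 8

8


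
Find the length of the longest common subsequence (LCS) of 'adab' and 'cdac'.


DP table for LCS of 'adab' and 'cdac':
       c  d  a  c
    0  0  0  0  0
  a 0  0  0  1  1
  d 0  0  1  1  1
  a 0  0  1  2  2
  b 0  0  1  2  2
LCS: 'da'
LCS length = 2

2


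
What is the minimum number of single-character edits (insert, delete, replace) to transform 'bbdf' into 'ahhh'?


Building DP table for s1='bbdf' (len 4) and s2='ahhh' (len 4):
       a  h  h  h
    0  1  2  3  4
  b 1  1  2  3  4
  b 2  2  2  3  4
  d 3  3  3  3  4
  f 4  4  4  4  4
Edit distance = dp[4][4] = 4

4


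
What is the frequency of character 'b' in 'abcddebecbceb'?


Scanning 'abcddebecbceb' for 'b':
  Position 1: 'b' -> MATCH (count: 1)
  Position 6: 'b' -> MATCH (count: 2)
  Position 9: 'b' -> MATCH (count: 3)
  Position 12: 'b' -> MATCH (count: 4)
Total occurrences of 'b': 4

4


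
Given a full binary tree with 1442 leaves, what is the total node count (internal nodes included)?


Leaf nodes (terminals): 1442
Internal nodes = n - 1 = 1442 - 1 = 1441
Total = leaves + internal = 1442 + 1441 = 2883

2883


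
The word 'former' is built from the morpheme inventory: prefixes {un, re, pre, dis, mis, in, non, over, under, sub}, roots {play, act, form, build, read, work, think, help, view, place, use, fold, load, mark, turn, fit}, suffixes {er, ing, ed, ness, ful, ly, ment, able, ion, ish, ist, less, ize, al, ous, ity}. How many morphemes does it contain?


Segmenting 'former' against the inventory:
  'form' -> root (morpheme 1)
  'er' -> suffix (morpheme 2)
Total morphemes: 2

2


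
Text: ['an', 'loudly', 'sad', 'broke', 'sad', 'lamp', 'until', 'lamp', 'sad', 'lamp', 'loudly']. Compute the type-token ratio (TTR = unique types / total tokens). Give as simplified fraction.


Tokens: 11
Unique types: ('an', 'broke', 'lamp', 'loudly', 'sad', 'until') = 6
TTR = 6/11
Already in lowest terms.

6/11


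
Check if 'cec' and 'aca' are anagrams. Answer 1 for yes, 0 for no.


Sort characters of 'cec': 'cce'
Sort characters of 'aca': 'aac'
Sorted forms differ -> they are NOT anagrams
Result: 0

0


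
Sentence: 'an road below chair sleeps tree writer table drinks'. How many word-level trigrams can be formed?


Word trigrams from [9] words:
  Trigram 1: (an road below)
  Trigram 2: (road below chair)
  Trigram 3: (below chair sleeps)
  Trigram 4: (chair sleeps tree)
  Trigram 5: (sleeps tree writer)
  Trigram 6: (tree writer table)
  Trigram 7: (writer table drinks)
Total word trigrams: 9 - 2 = 7

7


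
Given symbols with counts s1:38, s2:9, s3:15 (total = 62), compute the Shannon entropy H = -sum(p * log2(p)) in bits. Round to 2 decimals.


Computing entropy H = -sum(p_i * log2(p_i)):
  s1: p = 38/62 = 0.6129, -p*log2(p) = 0.4329
  s2: p = 9/62 = 0.1452, -p*log2(p) = 0.4042
  s3: p = 15/62 = 0.2419, -p*log2(p) = 0.4953
H = sum of terms = 1.3324
Rounded to 2 decimals: 1.33

1.33


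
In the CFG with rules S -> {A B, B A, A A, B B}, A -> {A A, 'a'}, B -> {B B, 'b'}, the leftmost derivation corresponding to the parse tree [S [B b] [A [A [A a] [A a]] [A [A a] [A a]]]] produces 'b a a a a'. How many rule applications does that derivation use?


Every bracketed nonterminal node [X ...] in the tree is produced by exactly one rule application.
Reading the tree off as a leftmost derivation:
  Step 1: S  =>  B A   (applied S -> B A)
  Step 2: B A  =>  b A   (applied B -> b)
  Step 3: b A  =>  b A A   (applied A -> A A)
  Step 4: b A A  =>  b A A A   (applied A -> A A)
  Step 5: b A A A  =>  b a A A   (applied A -> a)
  Step 6: b a A A  =>  b a a A   (applied A -> a)
  Step 7: b a a A  =>  b a a A A   (applied A -> A A)
  Step 8: b a a A A  =>  b a a a A   (applied A -> a)
  Step 9: b a a a A  =>  b a a a a   (applied A -> a)
Final yield: b a a a a
Total rewrite steps: 9

9


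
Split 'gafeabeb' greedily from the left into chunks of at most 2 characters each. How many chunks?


'gafeabeb' has 8 characters.
Chunking with max size 2:
  Chunk 1: 'ga' (positions 0-1)
  Chunk 2: 'fe' (positions 2-3)
  Chunk 3: 'ab' (positions 4-5)
  Chunk 4: 'eb' (positions 6-7)
Total chunks: ceil(8 / 2) = 4

4


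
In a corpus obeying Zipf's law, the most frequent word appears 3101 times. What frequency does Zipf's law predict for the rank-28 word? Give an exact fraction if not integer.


Zipf's law: freq(rank) = f1 / rank
f1 = 3101, rank = 28
freq = 3101 / 28
GCD(3101, 28) = 7
Simplified: 443/4

443/4


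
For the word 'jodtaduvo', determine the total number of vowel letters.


Scanning each character of 'jodtaduvo':
  Position 1: 'j' -> consonant (running count: 0)
  Position 2: 'o' -> vowel (running count: 1)
  Position 3: 'd' -> consonant (running count: 1)
  Position 4: 't' -> consonant (running count: 1)
  Position 5: 'a' -> vowel (running count: 2)
  Position 6: 'd' -> consonant (running count: 2)
  Position 7: 'u' -> vowel (running count: 3)
  Position 8: 'v' -> consonant (running count: 3)
  Position 9: 'o' -> vowel (running count: 4)
Total vowels: 4

4


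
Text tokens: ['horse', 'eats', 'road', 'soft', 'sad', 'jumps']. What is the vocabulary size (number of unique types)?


Listing all tokens and tracking unique types:
  Token 1: 'horse' -> NEW (unique so far: 1)
  Token 2: 'eats' -> NEW (unique so far: 2)
  Token 3: 'road' -> NEW (unique so far: 3)
  Token 4: 'soft' -> NEW (unique so far: 4)
  Token 5: 'sad' -> NEW (unique so far: 5)
  Token 6: 'jumps' -> NEW (unique so far: 6)
Unique types: ('eats', 'horse', 'jumps', 'road', 'sad', 'soft')
Vocabulary size: 6

6


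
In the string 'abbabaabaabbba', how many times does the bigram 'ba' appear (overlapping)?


Scanning 'abbabaabaabbba' for bigram 'ba':
  Position 0: 'ab' -> no
  Position 1: 'bb' -> no
  Position 2: 'ba' -> MATCH
  Position 3: 'ab' -> no
  Position 4: 'ba' -> MATCH
  Position 5: 'aa' -> no
  Position 6: 'ab' -> no
  Position 7: 'ba' -> MATCH
  Position 8: 'aa' -> no
  Position 9: 'ab' -> no
  Position 10: 'bb' -> no
  Position 11: 'bb' -> no
  Position 12: 'ba' -> MATCH
Total matches: 4

4


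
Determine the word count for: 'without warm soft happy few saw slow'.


Counting words by splitting on spaces:
  Word 1: 'without'
  Word 2: 'warm'
  Word 3: 'soft'
  Word 4: 'happy'
  Word 5: 'few'
  Word 6: 'saw'
  Word 7: 'slow'
Total words: 7

7


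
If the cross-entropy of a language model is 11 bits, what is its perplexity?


Perplexity formula: PP = 2^H
H = 11
PP = 2^11
PP = 2^11 = 2048

2048


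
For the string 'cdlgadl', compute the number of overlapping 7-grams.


String 'cdlgadl' has length L = 7.
Number of overlapping n-grams = L - n + 1
Substituting: 7 - 7 + 1 = 1

1


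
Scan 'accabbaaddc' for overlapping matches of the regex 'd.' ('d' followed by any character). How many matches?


Pattern: d. means 'd' followed by any character.
Scanning 'accabbaaddc' position-by-position:
  Pos 0: window 'ac' -> no
  Pos 1: window 'cc' -> no
  Pos 2: window 'ca' -> no
  Pos 3: window 'ab' -> no
  Pos 4: window 'bb' -> no
  Pos 5: window 'ba' -> no
  Pos 6: window 'aa' -> no
  Pos 7: window 'ad' -> no
  Pos 8: window 'dd' -> MATCH
  Pos 9: window 'dc' -> MATCH
  Pos 10: window 'c' -> no
Total matches: 2

2


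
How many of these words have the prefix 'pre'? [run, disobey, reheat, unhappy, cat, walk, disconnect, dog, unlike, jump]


Checking each word for prefix 'pre':
  'run' -> no (count: 0)
  'disobey' -> no (count: 0)
  'reheat' -> no (count: 0)
  'unhappy' -> no (count: 0)
  'cat' -> no (count: 0)
  'walk' -> no (count: 0)
  'disconnect' -> no (count: 0)
  'dog' -> no (count: 0)
  'unlike' -> no (count: 0)
  'jump' -> no (count: 0)
Total with prefix 'pre': 0

0


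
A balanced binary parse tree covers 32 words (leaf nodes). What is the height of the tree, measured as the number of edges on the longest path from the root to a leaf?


In a balanced binary tree with n leaves the deepest leaf is ceil(log2(n)) edges below the root.
log2(32) = 5.0000
ceil(5.0000) = 5
height (edges) = 5

5


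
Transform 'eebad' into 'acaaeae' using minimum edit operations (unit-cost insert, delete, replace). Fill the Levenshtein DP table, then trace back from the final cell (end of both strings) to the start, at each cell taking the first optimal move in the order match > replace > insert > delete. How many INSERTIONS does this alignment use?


Edit distance = 6. Backtracking from cell (5, 7) with preference match > replace > insert > delete,
then listing the resulting alignment 'eebad' -> 'acaaeae' left to right:
  Step 1: insert 'a' [insertion #1]
  Step 2: insert 'c' [insertion #2]
  Step 3: replace e->a
  Step 4: replace e->a
  Step 5: replace b->e
  Step 6: keep 'a'
  Step 7: replace d->e
Total insertions: 2

2


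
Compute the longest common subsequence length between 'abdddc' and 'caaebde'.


DP table for LCS of 'abdddc' and 'caaebde':
       c  a  a  e  b  d  e
    0  0  0  0  0  0  0  0
  a 0  0  1  1  1  1  1  1
  b 0  0  1  1  1  2  2  2
  d 0  0  1  1  1  2  3  3
  d 0  0  1  1  1  2  3  3
  d 0  0  1  1  1  2  3  3
  c 0  1  1  1  1  2  3  3
LCS: 'abd'
LCS length = 3

3


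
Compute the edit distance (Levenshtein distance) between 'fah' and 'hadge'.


Building DP table for s1='fah' (len 3) and s2='hadge' (len 5):
       h  a  d  g  e
    0  1  2  3  4  5
  f 1  1  2  3  4  5
  a 2  2  1  2  3  4
  h 3  2  2  2  3  4
Edit distance = dp[3][5] = 4

4


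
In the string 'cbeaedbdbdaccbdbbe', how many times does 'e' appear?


Scanning 'cbeaedbdbdaccbdbbe' for 'e':
  Position 2: 'e' -> MATCH (count: 1)
  Position 4: 'e' -> MATCH (count: 2)
  Position 17: 'e' -> MATCH (count: 3)
Total occurrences of 'e': 3

3


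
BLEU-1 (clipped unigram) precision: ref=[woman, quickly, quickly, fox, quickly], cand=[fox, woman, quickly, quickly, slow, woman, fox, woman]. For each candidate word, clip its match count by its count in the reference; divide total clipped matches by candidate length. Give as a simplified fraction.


Reference word counts: {'fox': 1, 'quickly': 3, 'woman': 1}
Checking each candidate word (with clipping):
  'fox' -> in reference (ref count 1, used 1/1) -> match (matches: 1)
  'woman' -> in reference (ref count 1, used 1/1) -> match (matches: 2)
  'quickly' -> in reference (ref count 3, used 1/3) -> match (matches: 3)
  'quickly' -> in reference (ref count 3, used 2/3) -> match (matches: 4)
  'slow' -> not in reference -> no match (matches: 4)
  'woman' -> ref count 1 already used up (1/1) -> clipped, no match (matches: 4)
  'fox' -> ref count 1 already used up (1/1) -> clipped, no match (matches: 4)
  'woman' -> ref count 1 already used up (1/1) -> clipped, no match (matches: 4)
Clipped matches: 4, Candidate length: 8
Precision = 4/8 = 1/2

1/2


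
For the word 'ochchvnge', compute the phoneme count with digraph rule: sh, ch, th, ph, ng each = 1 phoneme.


Parsing 'ochchvnge' greedily, digraphs first:
  'o' -> vowel phoneme (phonemes so far: 1)
  'ch' -> digraph (1 consonant phoneme) (phonemes so far: 2)
  'ch' -> digraph (1 consonant phoneme) (phonemes so far: 3)
  'v' -> consonant phoneme (phonemes so far: 4)
  'ng' -> digraph (1 consonant phoneme) (phonemes so far: 5)
  'e' -> vowel phoneme (phonemes so far: 6)
Total phonemes: 6

6


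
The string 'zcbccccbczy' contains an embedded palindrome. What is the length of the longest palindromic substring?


Scanning 'zcbccccbczy' for palindromic substrings.
Substring at positions 0-9: 'zcbccccbcz'.
Check: reverse('zcbccccbcz') = 'zcbccccbcz' -> palindrome confirmed.
Neighbouring characters ('-' / 'y') break symmetry, so it cannot extend further.
No longer palindromic substring exists; longest length = 10

10


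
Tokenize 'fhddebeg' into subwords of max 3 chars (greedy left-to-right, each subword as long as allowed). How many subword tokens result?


'fhddebeg' has 8 characters.
Chunking with max size 3:
  Chunk 1: 'fhd' (positions 0-2)
  Chunk 2: 'deb' (positions 3-5)
  Chunk 3: 'eg' (positions 6-7)
Total chunks: ceil(8 / 3) = 3

3


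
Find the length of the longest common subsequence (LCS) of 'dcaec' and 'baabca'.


DP table for LCS of 'dcaec' and 'baabca':
       b  a  a  b  c  a
    0  0  0  0  0  0  0
  d 0  0  0  0  0  0  0
  c 0  0  0  0  0  1  1
  a 0  0  1  1  1  1  2
  e 0  0  1  1  1  1  2
  c 0  0  1  1  1  2  2
LCS: 'ca'
LCS length = 2

2


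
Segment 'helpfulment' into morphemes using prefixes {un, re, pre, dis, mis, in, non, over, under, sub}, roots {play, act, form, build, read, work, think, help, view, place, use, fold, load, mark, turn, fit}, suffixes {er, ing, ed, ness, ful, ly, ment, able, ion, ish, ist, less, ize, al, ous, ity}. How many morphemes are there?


Segmenting 'helpfulment' against the inventory:
  'help' -> root (morpheme 1)
  'ful' -> suffix (morpheme 2)
  'ment' -> suffix (morpheme 3)
Total morphemes: 3

3


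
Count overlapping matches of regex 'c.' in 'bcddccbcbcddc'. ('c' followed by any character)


Pattern: c. means 'c' followed by any character.
Scanning 'bcddccbcbcddc' position-by-position:
  Pos 0: window 'bc' -> no
  Pos 1: window 'cd' -> MATCH
  Pos 2: window 'dd' -> no
  Pos 3: window 'dc' -> no
  Pos 4: window 'cc' -> MATCH
  Pos 5: window 'cb' -> MATCH
  Pos 6: window 'bc' -> no
  Pos 7: window 'cb' -> MATCH
  Pos 8: window 'bc' -> no
  Pos 9: window 'cd' -> MATCH
  Pos 10: window 'dd' -> no
  Pos 11: window 'dc' -> no
  Pos 12: window 'c' -> no
Total matches: 5

5


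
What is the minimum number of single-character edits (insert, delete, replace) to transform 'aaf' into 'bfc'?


Building DP table for s1='aaf' (len 3) and s2='bfc' (len 3):
       b  f  c
    0  1  2  3
  a 1  1  2  3
  a 2  2  2  3
  f 3  3  2  3
Edit distance = dp[3][3] = 3

3


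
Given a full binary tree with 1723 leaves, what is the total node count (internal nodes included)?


Leaf nodes (terminals): 1723
Internal nodes = n - 1 = 1723 - 1 = 1722
Total = leaves + internal = 1723 + 1722 = 3445

3445


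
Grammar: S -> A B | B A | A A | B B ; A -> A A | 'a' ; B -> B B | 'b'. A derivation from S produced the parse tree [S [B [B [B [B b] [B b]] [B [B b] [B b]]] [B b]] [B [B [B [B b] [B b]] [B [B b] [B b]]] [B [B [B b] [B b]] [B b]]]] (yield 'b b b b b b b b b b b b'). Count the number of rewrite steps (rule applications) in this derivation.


Every bracketed nonterminal node [X ...] in the tree is produced by exactly one rule application.
Reading the tree off as a leftmost derivation:
  Step 1: S  =>  B B   (applied S -> B B)
  Step 2: B B  =>  B B B   (applied B -> B B)
  Step 3: B B B  =>  B B B B   (applied B -> B B)
  Step 4: B B B B  =>  B B B B B   (applied B -> B B)
  Step 5: B B B B B  =>  b B B B B   (applied B -> b)
  Step 6: b B B B B  =>  b b B B B   (applied B -> b)
  Step 7: b b B B B  =>  b b B B B B   (applied B -> B B)
  Step 8: b b B B B B  =>  b b b B B B   (applied B -> b)
  Step 9: b b b B B B  =>  b b b b B B   (applied B -> b)
  Step 10: b b b b B B  =>  b b b b b B   (applied B -> b)
  Step 11: b b b b b B  =>  b b b b b B B   (applied B -> B B)
  Step 12: b b b b b B B  =>  b b b b b B B B   (applied B -> B B)
  Step 13: b b b b b B B B  =>  b b b b b B B B B   (applied B -> B B)
  Step 14: b b b b b B B B B  =>  b b b b b b B B B   (applied B -> b)
  Step 15: b b b b b b B B B  =>  b b b b b b b B B   (applied B -> b)
  Step 16: b b b b b b b B B  =>  b b b b b b b B B B   (applied B -> B B)
  Step 17: b b b b b b b B B B  =>  b b b b b b b b B B   (applied B -> b)
  Step 18: b b b b b b b b B B  =>  b b b b b b b b b B   (applied B -> b)
  Step 19: b b b b b b b b b B  =>  b b b b b b b b b B B   (applied B -> B B)
  Step 20: b b b b b b b b b B B  =>  b b b b b b b b b B B B   (applied B -> B B)
  Step 21: b b b b b b b b b B B B  =>  b b b b b b b b b b B B   (applied B -> b)
  Step 22: b b b b b b b b b b B B  =>  b b b b b b b b b b b B   (applied B -> b)
  Step 23: b b b b b b b b b b b B  =>  b b b b b b b b b b b b   (applied B -> b)
Final yield: b b b b b b b b b b b b
Total rewrite steps: 23

23


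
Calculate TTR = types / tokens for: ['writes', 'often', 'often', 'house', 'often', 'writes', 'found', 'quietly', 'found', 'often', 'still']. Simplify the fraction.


Tokens: 11
Unique types: ('found', 'house', 'often', 'quietly', 'still', 'writes') = 6
TTR = 6/11
Already in lowest terms.

6/11


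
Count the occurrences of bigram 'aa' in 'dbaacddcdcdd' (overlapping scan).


Scanning 'dbaacddcdcdd' for bigram 'aa':
  Position 0: 'db' -> no
  Position 1: 'ba' -> no
  Position 2: 'aa' -> MATCH
  Position 3: 'ac' -> no
  Position 4: 'cd' -> no
  Position 5: 'dd' -> no
  Position 6: 'dc' -> no
  Position 7: 'cd' -> no
  Position 8: 'dc' -> no
  Position 9: 'cd' -> no
  Position 10: 'dd' -> no
Total matches: 1

1


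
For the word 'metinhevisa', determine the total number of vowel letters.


Scanning each character of 'metinhevisa':
  Position 1: 'm' -> consonant (running count: 0)
  Position 2: 'e' -> vowel (running count: 1)
  Position 3: 't' -> consonant (running count: 1)
  Position 4: 'i' -> vowel (running count: 2)
  Position 5: 'n' -> consonant (running count: 2)
  Position 6: 'h' -> consonant (running count: 2)
  Position 7: 'e' -> vowel (running count: 3)
  Position 8: 'v' -> consonant (running count: 3)
  Position 9: 'i' -> vowel (running count: 4)
  Position 10: 's' -> consonant (running count: 4)
  Position 11: 'a' -> vowel (running count: 5)
Total vowels: 5

5


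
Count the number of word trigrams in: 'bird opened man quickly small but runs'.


Word trigrams from [7] words:
  Trigram 1: (bird opened man)
  Trigram 2: (opened man quickly)
  Trigram 3: (man quickly small)
  Trigram 4: (quickly small but)
  Trigram 5: (small but runs)
Total word trigrams: 7 - 2 = 5

5


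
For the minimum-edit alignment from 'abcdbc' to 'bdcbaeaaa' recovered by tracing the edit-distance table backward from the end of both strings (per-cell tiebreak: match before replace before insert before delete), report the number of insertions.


Edit distance = 8. Backtracking from cell (6, 9) with preference match > replace > insert > delete,
then listing the resulting alignment 'abcdbc' -> 'bdcbaeaaa' left to right:
  Step 1: insert 'b' [insertion #1]
  Step 2: insert 'd' [insertion #2]
  Step 3: replace a->c
  Step 4: keep 'b'
  Step 5: insert 'a' [insertion #3]
  Step 6: replace c->e
  Step 7: replace d->a
  Step 8: replace b->a
  Step 9: replace c->a
Total insertions: 3

3


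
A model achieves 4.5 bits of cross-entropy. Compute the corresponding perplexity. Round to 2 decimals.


Perplexity formula: PP = 2^H
H = 4.5
PP = 2^4.5
Decompose: 2^4.5 = 2^4 * 2^0.5 = 2^4 * sqrt(2)
2^4 = 16, sqrt(2) ~ 1.4142136
PP ~ 16 * 1.4142136 = 22.6274176
Rounded to 2 decimals: 22.63

22.63


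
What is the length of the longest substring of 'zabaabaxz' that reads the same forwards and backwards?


Scanning 'zabaabaxz' for palindromic substrings.
Substring at positions 1-6: 'abaaba'.
Check: reverse('abaaba') = 'abaaba' -> palindrome confirmed.
Neighbouring characters ('z' / 'x') break symmetry, so it cannot extend further.
No longer palindromic substring exists; longest length = 6

6


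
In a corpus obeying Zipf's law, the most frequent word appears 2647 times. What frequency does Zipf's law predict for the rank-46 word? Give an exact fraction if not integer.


Zipf's law: freq(rank) = f1 / rank
f1 = 2647, rank = 46
freq = 2647 / 46
GCD(2647, 46) = 1
Simplified: 2647/46

2647/46


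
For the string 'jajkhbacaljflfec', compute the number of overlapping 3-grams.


String 'jajkhbacaljflfec' has length L = 16.
Number of overlapping n-grams = L - n + 1
Substituting: 16 - 3 + 1 = 14

14


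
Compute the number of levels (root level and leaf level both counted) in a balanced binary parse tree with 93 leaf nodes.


In a balanced binary tree with n leaves the deepest leaf is ceil(log2(n)) edges below the root,
so counting node levels inclusive of root and leaves gives ceil(log2(n)) + 1 levels.
log2(93) = 6.5392
ceil(6.5392) = 7
levels = 7 + 1 = 8

8


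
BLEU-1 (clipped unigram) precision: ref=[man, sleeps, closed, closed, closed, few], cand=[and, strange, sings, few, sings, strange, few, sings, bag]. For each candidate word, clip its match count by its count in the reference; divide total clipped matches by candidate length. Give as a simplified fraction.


Reference word counts: {'closed': 3, 'few': 1, 'man': 1, 'sleeps': 1}
Checking each candidate word (with clipping):
  'and' -> not in reference -> no match (matches: 0)
  'strange' -> not in reference -> no match (matches: 0)
  'sings' -> not in reference -> no match (matches: 0)
  'few' -> in reference (ref count 1, used 1/1) -> match (matches: 1)
  'sings' -> not in reference -> no match (matches: 1)
  'strange' -> not in reference -> no match (matches: 1)
  'few' -> ref count 1 already used up (1/1) -> clipped, no match (matches: 1)
  'sings' -> not in reference -> no match (matches: 1)
  'bag' -> not in reference -> no match (matches: 1)
Clipped matches: 1, Candidate length: 9
Precision = 1/9

1/9


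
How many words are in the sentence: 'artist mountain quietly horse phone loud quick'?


Counting words by splitting on spaces:
  Word 1: 'artist'
  Word 2: 'mountain'
  Word 3: 'quietly'
  Word 4: 'horse'
  Word 5: 'phone'
  Word 6: 'loud'
  Word 7: 'quick'
Total words: 7

7


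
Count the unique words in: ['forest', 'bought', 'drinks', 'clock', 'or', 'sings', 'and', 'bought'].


Listing all tokens and tracking unique types:
  Token 1: 'forest' -> NEW (unique so far: 1)
  Token 2: 'bought' -> NEW (unique so far: 2)
  Token 3: 'drinks' -> NEW (unique so far: 3)
  Token 4: 'clock' -> NEW (unique so far: 4)
  Token 5: 'or' -> NEW (unique so far: 5)
  Token 6: 'sings' -> NEW (unique so far: 6)
  Token 7: 'and' -> NEW (unique so far: 7)
  Token 8: 'bought' -> duplicate (unique so far: 7)
Unique types: ('and', 'bought', 'clock', 'drinks', 'forest', 'or', 'sings')
Vocabulary size: 7

7


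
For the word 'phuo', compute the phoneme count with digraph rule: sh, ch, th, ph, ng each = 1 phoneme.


Parsing 'phuo' greedily, digraphs first:
  'ph' -> digraph (1 consonant phoneme) (phonemes so far: 1)
  'u' -> vowel phoneme (phonemes so far: 2)
  'o' -> vowel phoneme (phonemes so far: 3)
Total phonemes: 3

3


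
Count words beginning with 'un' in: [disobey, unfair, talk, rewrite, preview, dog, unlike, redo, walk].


Checking each word for prefix 'un':
  'disobey' -> no (count: 0)
  'unfair' -> YES, starts with 'un' (count: 1)
  'talk' -> no (count: 1)
  'rewrite' -> no (count: 1)
  'preview' -> no (count: 1)
  'dog' -> no (count: 1)
  'unlike' -> YES, starts with 'un' (count: 2)
  'redo' -> no (count: 2)
  'walk' -> no (count: 2)
Total with prefix 'un': 2

2


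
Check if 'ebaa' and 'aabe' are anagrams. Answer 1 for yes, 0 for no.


Sort characters of 'ebaa': 'aabe'
Sort characters of 'aabe': 'aabe'
Sorted forms match -> they ARE anagrams
Result: 1

1


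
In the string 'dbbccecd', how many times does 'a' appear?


Scanning 'dbbccecd' for 'a':
  No matches found.
Total occurrences of 'a': 0

0


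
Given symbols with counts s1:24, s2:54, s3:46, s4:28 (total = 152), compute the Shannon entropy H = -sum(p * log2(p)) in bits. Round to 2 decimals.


Computing entropy H = -sum(p_i * log2(p_i)):
  s1: p = 24/152 = 0.1579, -p*log2(p) = 0.4205
  s2: p = 54/152 = 0.3553, -p*log2(p) = 0.5304
  s3: p = 46/152 = 0.3026, -p*log2(p) = 0.5218
  s4: p = 28/152 = 0.1842, -p*log2(p) = 0.4496
H = sum of terms = 1.9223
Rounded to 2 decimals: 1.92

1.92


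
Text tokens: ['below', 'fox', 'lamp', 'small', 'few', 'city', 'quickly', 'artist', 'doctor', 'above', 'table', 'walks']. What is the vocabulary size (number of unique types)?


Listing all tokens and tracking unique types:
  Token 1: 'below' -> NEW (unique so far: 1)
  Token 2: 'fox' -> NEW (unique so far: 2)
  Token 3: 'lamp' -> NEW (unique so far: 3)
  Token 4: 'small' -> NEW (unique so far: 4)
  Token 5: 'few' -> NEW (unique so far: 5)
  Token 6: 'city' -> NEW (unique so far: 6)
  Token 7: 'quickly' -> NEW (unique so far: 7)
  Token 8: 'artist' -> NEW (unique so far: 8)
  Token 9: 'doctor' -> NEW (unique so far: 9)
  Token 10: 'above' -> NEW (unique so far: 10)
  Token 11: 'table' -> NEW (unique so far: 11)
  Token 12: 'walks' -> NEW (unique so far: 12)
Unique types: ('above', 'artist', 'below', 'city', 'doctor', 'few', 'fox', 'lamp', 'quickly', 'small', 'table', 'walks')
Vocabulary size: 12

12


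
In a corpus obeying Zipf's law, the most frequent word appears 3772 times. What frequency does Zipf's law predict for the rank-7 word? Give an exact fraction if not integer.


Zipf's law: freq(rank) = f1 / rank
f1 = 3772, rank = 7
freq = 3772 / 7
GCD(3772, 7) = 1
Simplified: 3772/7

3772/7


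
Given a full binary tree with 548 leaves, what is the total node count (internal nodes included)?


Leaf nodes (terminals): 548
Internal nodes = n - 1 = 548 - 1 = 547
Total = leaves + internal = 548 + 547 = 1095

1095


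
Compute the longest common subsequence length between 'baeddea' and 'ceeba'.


DP table for LCS of 'baeddea' and 'ceeba':
       c  e  e  b  a
    0  0  0  0  0  0
  b 0  0  0  0  1  1
  a 0  0  0  0  1  2
  e 0  0  1  1  1  2
  d 0  0  1  1  1  2
  d 0  0  1  1  1  2
  e 0  0  1  2  2  2
  a 0  0  1  2  2  3
LCS: 'eea'
LCS length = 3

3


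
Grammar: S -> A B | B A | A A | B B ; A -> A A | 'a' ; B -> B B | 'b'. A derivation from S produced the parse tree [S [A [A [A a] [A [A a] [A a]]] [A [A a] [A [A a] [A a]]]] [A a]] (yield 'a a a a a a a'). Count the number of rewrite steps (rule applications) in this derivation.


Every bracketed nonterminal node [X ...] in the tree is produced by exactly one rule application.
Reading the tree off as a leftmost derivation:
  Step 1: S  =>  A A   (applied S -> A A)
  Step 2: A A  =>  A A A   (applied A -> A A)
  Step 3: A A A  =>  A A A A   (applied A -> A A)
  Step 4: A A A A  =>  a A A A   (applied A -> a)
  Step 5: a A A A  =>  a A A A A   (applied A -> A A)
  Step 6: a A A A A  =>  a a A A A   (applied A -> a)
  Step 7: a a A A A  =>  a a a A A   (applied A -> a)
  Step 8: a a a A A  =>  a a a A A A   (applied A -> A A)
  Step 9: a a a A A A  =>  a a a a A A   (applied A -> a)
  Step 10: a a a a A A  =>  a a a a A A A   (applied A -> A A)
  Step 11: a a a a A A A  =>  a a a a a A A   (applied A -> a)
  Step 12: a a a a a A A  =>  a a a a a a A   (applied A -> a)
  Step 13: a a a a a a A  =>  a a a a a a a   (applied A -> a)
Final yield: a a a a a a a
Total rewrite steps: 13

13


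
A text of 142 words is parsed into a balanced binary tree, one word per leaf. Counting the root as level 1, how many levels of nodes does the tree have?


In a balanced binary tree with n leaves the deepest leaf is ceil(log2(n)) edges below the root,
so counting node levels inclusive of root and leaves gives ceil(log2(n)) + 1 levels.
log2(142) = 7.1497
ceil(7.1497) = 8
levels = 8 + 1 = 9

9


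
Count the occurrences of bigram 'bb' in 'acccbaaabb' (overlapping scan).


Scanning 'acccbaaabb' for bigram 'bb':
  Position 0: 'ac' -> no
  Position 1: 'cc' -> no
  Position 2: 'cc' -> no
  Position 3: 'cb' -> no
  Position 4: 'ba' -> no
  Position 5: 'aa' -> no
  Position 6: 'aa' -> no
  Position 7: 'ab' -> no
  Position 8: 'bb' -> MATCH
Total matches: 1

1


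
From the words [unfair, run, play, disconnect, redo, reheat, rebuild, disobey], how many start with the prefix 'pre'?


Checking each word for prefix 'pre':
  'unfair' -> no (count: 0)
  'run' -> no (count: 0)
  'play' -> no (count: 0)
  'disconnect' -> no (count: 0)
  'redo' -> no (count: 0)
  'reheat' -> no (count: 0)
  'rebuild' -> no (count: 0)
  'disobey' -> no (count: 0)
Total with prefix 'pre': 0

0


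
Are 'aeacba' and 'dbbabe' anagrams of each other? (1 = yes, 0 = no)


Sort characters of 'aeacba': 'aaabce'
Sort characters of 'dbbabe': 'abbbde'
Sorted forms differ -> they are NOT anagrams
Result: 0

0


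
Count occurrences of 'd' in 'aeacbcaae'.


Scanning 'aeacbcaae' for 'd':
  No matches found.
Total occurrences of 'd': 0

0


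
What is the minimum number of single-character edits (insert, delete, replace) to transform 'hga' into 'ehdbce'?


Building DP table for s1='hga' (len 3) and s2='ehdbce' (len 6):
       e  h  d  b  c  e
    0  1  2  3  4  5  6
  h 1  1  1  2  3  4  5
  g 2  2  2  2  3  4  5
  a 3  3  3  3  3  4  5
Edit distance = dp[3][6] = 5

5


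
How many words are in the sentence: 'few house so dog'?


Counting words by splitting on spaces:
  Word 1: 'few'
  Word 2: 'house'
  Word 3: 'so'
  Word 4: 'dog'
Total words: 4

4


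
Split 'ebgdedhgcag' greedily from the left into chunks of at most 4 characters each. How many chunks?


'ebgdedhgcag' has 11 characters.
Chunking with max size 4:
  Chunk 1: 'ebgd' (positions 0-3)
  Chunk 2: 'edhg' (positions 4-7)
  Chunk 3: 'cag' (positions 8-10)
Total chunks: ceil(11 / 4) = 3

3


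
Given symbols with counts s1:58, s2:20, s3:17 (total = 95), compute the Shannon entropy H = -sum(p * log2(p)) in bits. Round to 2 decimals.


Computing entropy H = -sum(p_i * log2(p_i)):
  s1: p = 58/95 = 0.6105, -p*log2(p) = 0.4346
  s2: p = 20/95 = 0.2105, -p*log2(p) = 0.4732
  s3: p = 17/95 = 0.1789, -p*log2(p) = 0.4442
H = sum of terms = 1.3520
Rounded to 2 decimals: 1.35

1.35


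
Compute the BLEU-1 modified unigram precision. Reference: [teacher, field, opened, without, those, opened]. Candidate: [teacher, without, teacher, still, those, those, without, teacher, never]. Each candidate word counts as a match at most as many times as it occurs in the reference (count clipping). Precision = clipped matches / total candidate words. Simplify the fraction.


Reference word counts: {'field': 1, 'opened': 2, 'teacher': 1, 'those': 1, 'without': 1}
Checking each candidate word (with clipping):
  'teacher' -> in reference (ref count 1, used 1/1) -> match (matches: 1)
  'without' -> in reference (ref count 1, used 1/1) -> match (matches: 2)
  'teacher' -> ref count 1 already used up (1/1) -> clipped, no match (matches: 2)
  'still' -> not in reference -> no match (matches: 2)
  'those' -> in reference (ref count 1, used 1/1) -> match (matches: 3)
  'those' -> ref count 1 already used up (1/1) -> clipped, no match (matches: 3)
  'without' -> ref count 1 already used up (1/1) -> clipped, no match (matches: 3)
  'teacher' -> ref count 1 already used up (1/1) -> clipped, no match (matches: 3)
  'never' -> not in reference -> no match (matches: 3)
Clipped matches: 3, Candidate length: 9
Precision = 3/9 = 1/3

1/3
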